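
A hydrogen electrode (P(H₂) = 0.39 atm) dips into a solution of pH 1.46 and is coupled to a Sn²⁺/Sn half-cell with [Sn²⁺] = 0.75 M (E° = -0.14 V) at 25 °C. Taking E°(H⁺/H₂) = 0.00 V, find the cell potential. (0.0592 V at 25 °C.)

0.069 V

The hydrogen couple is the cathode, so E°_cell = 0.14 V; n = 2.
[H⁺] = 10^(−1.46) = 0.035 M, and Q = [Sn²⁺]·P(H₂) / [H⁺]^2 = 243.
E = E° − (0.0592/2) log Q = 0.14 − (0.0592/2)(2.386) = 0.069 V.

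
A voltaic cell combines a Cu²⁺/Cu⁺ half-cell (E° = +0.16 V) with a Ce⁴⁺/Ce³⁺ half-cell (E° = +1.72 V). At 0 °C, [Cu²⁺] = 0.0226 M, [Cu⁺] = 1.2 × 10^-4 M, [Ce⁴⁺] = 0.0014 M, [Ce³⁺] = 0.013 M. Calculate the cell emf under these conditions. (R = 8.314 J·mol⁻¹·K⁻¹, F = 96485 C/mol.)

The Ce⁴⁺/Ce³⁺ couple has the higher reduction potential and acts as the cathode, so E°_cell = +1.72 − (+0.16) = 1.56 V.
Balancing electrons gives n = 1; the reaction quotient is Q = [Cu²⁺]·[Ce³⁺]/([Cu⁺]·[Ce⁴⁺]) = 1750.
E = E° − (RT/nF) ln Q = 1.56 − (8.314×273)/(1×96485) × (7.467) = 1.560 − 0.176 = 1.384 V.

1.38 V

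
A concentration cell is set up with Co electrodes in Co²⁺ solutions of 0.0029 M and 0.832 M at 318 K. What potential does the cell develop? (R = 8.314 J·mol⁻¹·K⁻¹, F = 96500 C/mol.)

Both half-cells are Co²⁺/Co, so E°_cell = 0. The concentrated side is the cathode; the cell reaction moves Co²⁺ from high to low concentration with n = 2.
Q = [Co²⁺]_dilute/[Co²⁺]_conc = 0.0029/0.832 = 0.00349.
E = 0 − (RT/nF) ln Q = −((8.314×318)/(2×96500))(-5.659) = 0.0775 V.

0.078 V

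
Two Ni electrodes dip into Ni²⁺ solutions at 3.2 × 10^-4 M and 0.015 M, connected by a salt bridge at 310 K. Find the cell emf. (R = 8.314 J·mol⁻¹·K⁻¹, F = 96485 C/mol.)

Both half-cells are Ni²⁺/Ni, so E°_cell = 0. The concentrated side is the cathode; the cell reaction moves Ni²⁺ from high to low concentration with n = 2.
Q = [Ni²⁺]_dilute/[Ni²⁺]_conc = 3.2 × 10^-4/0.015 = 0.0213.
E = 0 − (RT/nF) ln Q = −((8.314×310)/(2×96485))(-3.847) = 0.0514 V.

0.051 V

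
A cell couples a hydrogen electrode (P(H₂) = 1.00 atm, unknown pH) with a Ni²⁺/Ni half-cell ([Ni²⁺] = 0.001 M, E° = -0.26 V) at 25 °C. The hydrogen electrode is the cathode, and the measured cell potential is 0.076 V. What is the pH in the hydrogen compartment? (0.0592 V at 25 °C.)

pH = 4.61

E°_cell = 0.26 V and n = 2.
log Q = n(E° − E)/0.0592 = 2×(0.26 − 0.076)/0.0592 = 6.216.
With Q = [Ni²⁺]·P(H₂) / [H⁺]^2, solving for [H⁺] gives log[H⁺] = -4.608, so pH = 4.61.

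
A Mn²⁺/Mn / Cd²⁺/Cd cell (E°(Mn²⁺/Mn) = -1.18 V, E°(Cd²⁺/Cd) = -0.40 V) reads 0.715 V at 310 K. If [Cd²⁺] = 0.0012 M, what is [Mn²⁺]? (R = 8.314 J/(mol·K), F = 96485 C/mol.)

From the Nernst equation, ln Q = nF(E° − E)/RT = 2×96485×(0.78 − 0.715)/(8.314×310) = 4.867, so Q = 130.
With Q = [Mn²⁺]/[Cd²⁺] and the known concentrations, [Mn²⁺] in the numerator gives [Mn²⁺] = 0.16 M.

0.16 M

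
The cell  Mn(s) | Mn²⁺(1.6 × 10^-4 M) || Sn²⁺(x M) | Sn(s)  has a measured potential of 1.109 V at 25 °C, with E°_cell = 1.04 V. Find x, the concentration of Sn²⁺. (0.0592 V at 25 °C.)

From the Nernst equation, log Q = n(E° − E)/0.0592 = 2(1.04 − 1.109)/0.0592 = -2.331, so Q = 0.00467.
With Q = [Mn²⁺]/[Sn²⁺] and the known concentrations, [Sn²⁺] in the denominator gives [Sn²⁺] = 0.034 M.

0.034 M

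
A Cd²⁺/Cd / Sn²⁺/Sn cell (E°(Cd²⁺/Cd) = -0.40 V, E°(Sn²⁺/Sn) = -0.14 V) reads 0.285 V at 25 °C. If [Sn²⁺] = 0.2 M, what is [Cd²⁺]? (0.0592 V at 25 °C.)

From the Nernst equation, log Q = n(E° − E)/0.0592 = 2(0.26 − 0.285)/0.0592 = -0.845, so Q = 0.143.
With Q = [Cd²⁺]/[Sn²⁺] and the known concentrations, [Cd²⁺] in the numerator gives [Cd²⁺] = 0.029 M.

0.029 M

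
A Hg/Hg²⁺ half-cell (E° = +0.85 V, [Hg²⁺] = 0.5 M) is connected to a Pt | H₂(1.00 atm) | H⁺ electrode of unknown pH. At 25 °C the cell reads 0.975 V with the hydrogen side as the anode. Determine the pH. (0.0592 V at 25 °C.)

pH = 2.26

E°_cell = 0.85 V and n = 2.
log Q = n(E° − E)/0.0592 = 2×(0.85 − 0.975)/0.0592 = -4.223.
With Q = [H⁺]^2 / ([Hg²⁺]·P(H₂)), solving for [H⁺] gives log[H⁺] = -2.262, so pH = 2.26.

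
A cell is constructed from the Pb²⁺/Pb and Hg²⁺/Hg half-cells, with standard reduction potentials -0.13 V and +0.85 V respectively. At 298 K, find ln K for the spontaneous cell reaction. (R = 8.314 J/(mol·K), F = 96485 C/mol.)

ln K = 76.3

E°_cell = +0.85 − (-0.13) = 0.98 V, with n = 2 electrons transferred.
At equilibrium E = 0, so the Nernst equation gives ln K = nFE°/RT = (2)(96485)(0.98)/((8.314)(298)) = 76.33.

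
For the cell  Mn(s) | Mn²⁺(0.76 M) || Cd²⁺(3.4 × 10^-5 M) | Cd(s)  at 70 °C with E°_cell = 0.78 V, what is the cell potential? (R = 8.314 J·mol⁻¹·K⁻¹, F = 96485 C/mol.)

0.632 V

Balancing electrons gives n = 2; the reaction quotient is Q = [Mn²⁺]/[Cd²⁺] = 2.24 × 10^4.
E = E° − (RT/nF) ln Q = 0.78 − (8.314×343)/(2×96485) × (10.015) = 0.780 − 0.148 = 0.632 V.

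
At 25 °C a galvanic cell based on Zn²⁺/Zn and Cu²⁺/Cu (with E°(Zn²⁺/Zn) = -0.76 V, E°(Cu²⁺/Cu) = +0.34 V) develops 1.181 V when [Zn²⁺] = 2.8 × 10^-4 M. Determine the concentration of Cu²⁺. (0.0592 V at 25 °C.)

From the Nernst equation, log Q = n(E° − E)/0.0592 = 2(1.10 − 1.181)/0.0592 = -2.736, so Q = 0.00183.
With Q = [Zn²⁺]/[Cu²⁺] and the known concentrations, [Cu²⁺] in the denominator gives [Cu²⁺] = 0.15 M.

0.15 M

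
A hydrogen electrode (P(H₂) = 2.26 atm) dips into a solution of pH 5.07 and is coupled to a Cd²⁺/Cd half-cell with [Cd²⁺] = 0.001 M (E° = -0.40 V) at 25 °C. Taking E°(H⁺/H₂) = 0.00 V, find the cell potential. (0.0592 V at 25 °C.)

0.18 V

The hydrogen couple is the cathode, so E°_cell = 0.40 V; n = 2.
[H⁺] = 10^(−5.07) = 8.5 × 10^-6 M, and Q = [Cd²⁺]·P(H₂) / [H⁺]^2 = 3.12 × 10^7.
E = E° − (0.0592/2) log Q = 0.40 − (0.0592/2)(7.494) = 0.178 V.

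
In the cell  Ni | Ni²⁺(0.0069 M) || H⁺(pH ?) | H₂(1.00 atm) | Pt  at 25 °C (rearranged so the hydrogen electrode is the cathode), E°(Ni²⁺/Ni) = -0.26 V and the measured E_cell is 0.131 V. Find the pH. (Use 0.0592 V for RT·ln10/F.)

E°_cell = 0.26 V and n = 2.
log Q = n(E° − E)/0.0592 = 2×(0.26 − 0.131)/0.0592 = 4.358.
With Q = [Ni²⁺]·P(H₂) / [H⁺]^2, solving for [H⁺] gives log[H⁺] = -3.260, so pH = 3.26.

pH = 3.26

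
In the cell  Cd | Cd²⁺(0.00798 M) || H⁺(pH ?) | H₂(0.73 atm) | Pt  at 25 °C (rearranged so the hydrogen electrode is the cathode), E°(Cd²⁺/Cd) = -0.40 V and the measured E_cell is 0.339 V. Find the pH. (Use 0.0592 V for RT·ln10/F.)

E°_cell = 0.40 V and n = 2.
log Q = n(E° − E)/0.0592 = 2×(0.40 − 0.339)/0.0592 = 2.061.
With Q = [Cd²⁺]·P(H₂) / [H⁺]^2, solving for [H⁺] gives log[H⁺] = -2.148, so pH = 2.15.

pH = 2.15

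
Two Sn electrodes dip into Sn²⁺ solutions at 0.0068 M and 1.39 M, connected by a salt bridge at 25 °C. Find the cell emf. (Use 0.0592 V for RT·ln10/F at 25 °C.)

0.068 V

Both half-cells are Sn²⁺/Sn, so E°_cell = 0. The concentrated side is the cathode; the cell reaction moves Sn²⁺ from high to low concentration with n = 2.
Q = [Sn²⁺]_dilute/[Sn²⁺]_conc = 0.0068/1.39 = 0.00489.
E = 0 − (0.0592/2) log Q = −(0.0592/2)(-2.311) = 0.0684 V.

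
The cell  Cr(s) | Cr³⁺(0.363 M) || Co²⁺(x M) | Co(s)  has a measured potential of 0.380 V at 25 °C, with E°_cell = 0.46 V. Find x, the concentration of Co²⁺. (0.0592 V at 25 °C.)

From the Nernst equation, log Q = n(E° − E)/0.0592 = 6(0.46 − 0.380)/0.0592 = 8.108, so Q = 1.28 × 10^8.
With Q = [Cr³⁺]^2/[Co²⁺]^3 and the known concentrations, [Co²⁺]^3 in the denominator gives [Co²⁺] = 0.001 M.

0.001 M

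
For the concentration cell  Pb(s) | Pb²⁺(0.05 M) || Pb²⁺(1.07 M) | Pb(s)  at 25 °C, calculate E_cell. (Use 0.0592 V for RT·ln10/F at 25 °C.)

Both half-cells are Pb²⁺/Pb, so E°_cell = 0. The concentrated side is the cathode; the cell reaction moves Pb²⁺ from high to low concentration with n = 2.
Q = [Pb²⁺]_dilute/[Pb²⁺]_conc = 0.05/1.07 = 0.0467.
E = 0 − (0.0592/2) log Q = −(0.0592/2)(-1.330) = 0.0394 V.

0.039 V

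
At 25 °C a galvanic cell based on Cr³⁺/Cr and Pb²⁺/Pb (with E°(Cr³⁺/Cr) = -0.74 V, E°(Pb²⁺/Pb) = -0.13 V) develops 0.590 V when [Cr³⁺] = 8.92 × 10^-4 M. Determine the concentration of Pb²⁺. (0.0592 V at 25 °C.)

From the Nernst equation, log Q = n(E° − E)/0.0592 = 6(0.61 − 0.590)/0.0592 = 2.027, so Q = 106.
With Q = [Cr³⁺]^2/[Pb²⁺]^3 and the known concentrations, [Pb²⁺]^3 in the denominator gives [Pb²⁺] = 0.002 M.

0.002 M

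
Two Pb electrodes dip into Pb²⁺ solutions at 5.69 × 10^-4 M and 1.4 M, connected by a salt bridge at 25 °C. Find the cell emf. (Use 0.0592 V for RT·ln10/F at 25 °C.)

0.10 V

Both half-cells are Pb²⁺/Pb, so E°_cell = 0. The concentrated side is the cathode; the cell reaction moves Pb²⁺ from high to low concentration with n = 2.
Q = [Pb²⁺]_dilute/[Pb²⁺]_conc = 5.69 × 10^-4/1.4 = 4.06 × 10^-4.
E = 0 − (0.0592/2) log Q = −(0.0592/2)(-3.391) = 0.1004 V.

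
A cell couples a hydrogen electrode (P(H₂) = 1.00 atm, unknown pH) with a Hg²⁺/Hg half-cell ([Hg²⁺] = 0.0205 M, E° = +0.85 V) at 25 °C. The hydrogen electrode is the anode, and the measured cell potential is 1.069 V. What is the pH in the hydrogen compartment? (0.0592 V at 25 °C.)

pH = 4.54

E°_cell = 0.85 V and n = 2.
log Q = n(E° − E)/0.0592 = 2×(0.85 − 1.069)/0.0592 = -7.399.
With Q = [H⁺]^2 / ([Hg²⁺]·P(H₂)), solving for [H⁺] gives log[H⁺] = -4.543, so pH = 4.54.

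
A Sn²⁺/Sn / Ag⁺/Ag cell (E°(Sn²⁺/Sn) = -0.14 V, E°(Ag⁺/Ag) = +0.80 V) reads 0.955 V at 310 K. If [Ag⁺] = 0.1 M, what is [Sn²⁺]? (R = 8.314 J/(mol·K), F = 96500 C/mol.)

From the Nernst equation, ln Q = nF(E° − E)/RT = 2×96500×(0.94 − 0.955)/(8.314×310) = -1.123, so Q = 0.325.
With Q = [Sn²⁺]/[Ag⁺]^2 and the known concentrations, [Sn²⁺] in the numerator gives [Sn²⁺] = 0.0033 M.

0.0033 M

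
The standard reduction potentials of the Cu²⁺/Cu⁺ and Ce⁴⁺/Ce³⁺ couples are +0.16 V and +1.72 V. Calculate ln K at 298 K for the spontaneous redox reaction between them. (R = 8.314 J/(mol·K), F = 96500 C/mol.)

ln K = 60.8

E°_cell = +1.72 − (+0.16) = 1.56 V, with n = 1 electron transferred.
At equilibrium E = 0, so the Nernst equation gives ln K = nFE°/RT = (1)(96500)(1.56)/((8.314)(298)) = 60.76.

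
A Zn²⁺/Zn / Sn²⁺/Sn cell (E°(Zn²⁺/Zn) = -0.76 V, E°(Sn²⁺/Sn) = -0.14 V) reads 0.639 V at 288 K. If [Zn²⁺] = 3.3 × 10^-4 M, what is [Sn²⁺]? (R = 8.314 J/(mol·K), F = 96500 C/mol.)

0.0015 M

From the Nernst equation, ln Q = nF(E° − E)/RT = 2×96500×(0.62 − 0.639)/(8.314×288) = -1.531, so Q = 0.216.
With Q = [Zn²⁺]/[Sn²⁺] and the known concentrations, [Sn²⁺] in the denominator gives [Sn²⁺] = 0.0015 M.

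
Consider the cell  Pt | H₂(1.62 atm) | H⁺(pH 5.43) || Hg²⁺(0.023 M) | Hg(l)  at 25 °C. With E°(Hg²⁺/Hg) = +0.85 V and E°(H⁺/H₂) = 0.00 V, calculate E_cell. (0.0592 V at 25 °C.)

The Hg²⁺/Hg couple is the cathode, so E°_cell = 0.85 V; n = 2.
[H⁺] = 10^(−5.43) = 3.7 × 10^-6 M, and Q = [H⁺]^2 / ([Hg²⁺]·P(H₂)) = 3.7 × 10^-10.
E = E° − (0.0592/2) log Q = 0.85 − (0.0592/2)(-9.431) = 1.129 V.

1.13 V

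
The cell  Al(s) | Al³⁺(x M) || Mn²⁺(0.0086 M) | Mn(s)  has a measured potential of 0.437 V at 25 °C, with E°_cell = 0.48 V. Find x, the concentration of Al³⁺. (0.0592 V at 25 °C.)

0.12 M

From the Nernst equation, log Q = n(E° − E)/0.0592 = 6(0.48 − 0.437)/0.0592 = 4.358, so Q = 2.28 × 10^4.
With Q = [Al³⁺]^2/[Mn²⁺]^3 and the known concentrations, [Al³⁺]^2 in the numerator gives [Al³⁺] = 0.12 M.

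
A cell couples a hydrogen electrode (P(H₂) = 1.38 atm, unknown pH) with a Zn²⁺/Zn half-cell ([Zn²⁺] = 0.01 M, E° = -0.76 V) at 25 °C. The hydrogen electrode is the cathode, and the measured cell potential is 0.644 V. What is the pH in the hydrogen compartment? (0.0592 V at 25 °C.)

E°_cell = 0.76 V and n = 2.
log Q = n(E° − E)/0.0592 = 2×(0.76 − 0.644)/0.0592 = 3.919.
With Q = [Zn²⁺]·P(H₂) / [H⁺]^2, solving for [H⁺] gives log[H⁺] = -2.890, so pH = 2.89.

pH = 2.89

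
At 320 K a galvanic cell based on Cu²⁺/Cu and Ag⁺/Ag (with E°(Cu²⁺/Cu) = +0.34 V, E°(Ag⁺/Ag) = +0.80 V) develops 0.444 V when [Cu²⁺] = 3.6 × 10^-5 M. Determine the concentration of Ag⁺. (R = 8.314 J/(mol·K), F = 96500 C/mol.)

From the Nernst equation, ln Q = nF(E° − E)/RT = 2×96500×(0.46 − 0.444)/(8.314×320) = 1.161, so Q = 3.19.
With Q = [Cu²⁺]/[Ag⁺]^2 and the known concentrations, [Ag⁺]^2 in the denominator gives [Ag⁺] = 0.0034 M.

0.0034 M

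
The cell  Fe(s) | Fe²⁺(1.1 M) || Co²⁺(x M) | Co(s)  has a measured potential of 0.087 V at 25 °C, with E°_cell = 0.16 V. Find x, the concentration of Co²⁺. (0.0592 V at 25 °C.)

0.0038 M

From the Nernst equation, log Q = n(E° − E)/0.0592 = 2(0.16 − 0.087)/0.0592 = 2.466, so Q = 293.
With Q = [Fe²⁺]/[Co²⁺] and the known concentrations, [Co²⁺] in the denominator gives [Co²⁺] = 0.0038 M.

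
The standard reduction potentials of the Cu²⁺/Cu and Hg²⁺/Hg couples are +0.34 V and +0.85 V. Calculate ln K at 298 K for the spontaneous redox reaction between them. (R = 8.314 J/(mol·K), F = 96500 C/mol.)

E°_cell = +0.85 − (+0.34) = 0.51 V, with n = 2 electrons transferred.
At equilibrium E = 0, so the Nernst equation gives ln K = nFE°/RT = (2)(96500)(0.51)/((8.314)(298)) = 39.73.

ln K = 39.7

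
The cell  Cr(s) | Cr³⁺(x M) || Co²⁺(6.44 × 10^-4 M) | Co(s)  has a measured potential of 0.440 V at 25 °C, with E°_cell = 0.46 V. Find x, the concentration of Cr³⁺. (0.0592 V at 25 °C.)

1.7 × 10^-4 M

From the Nernst equation, log Q = n(E° − E)/0.0592 = 6(0.46 − 0.440)/0.0592 = 2.027, so Q = 106.
With Q = [Cr³⁺]^2/[Co²⁺]^3 and the known concentrations, [Cr³⁺]^2 in the numerator gives [Cr³⁺] = 1.7 × 10^-4 M.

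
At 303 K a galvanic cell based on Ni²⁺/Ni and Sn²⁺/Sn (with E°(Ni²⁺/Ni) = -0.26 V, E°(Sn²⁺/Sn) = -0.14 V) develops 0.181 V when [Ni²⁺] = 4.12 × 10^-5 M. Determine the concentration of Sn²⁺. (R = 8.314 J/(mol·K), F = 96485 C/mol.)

From the Nernst equation, ln Q = nF(E° − E)/RT = 2×96485×(0.12 − 0.181)/(8.314×303) = -4.673, so Q = 0.00935.
With Q = [Ni²⁺]/[Sn²⁺] and the known concentrations, [Sn²⁺] in the denominator gives [Sn²⁺] = 0.0044 M.

0.0044 M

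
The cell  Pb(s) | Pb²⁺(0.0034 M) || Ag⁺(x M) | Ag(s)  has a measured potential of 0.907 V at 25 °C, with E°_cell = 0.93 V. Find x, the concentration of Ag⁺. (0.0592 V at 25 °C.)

From the Nernst equation, log Q = n(E° − E)/0.0592 = 2(0.93 − 0.907)/0.0592 = 0.777, so Q = 5.98.
With Q = [Pb²⁺]/[Ag⁺]^2 and the known concentrations, [Ag⁺]^2 in the denominator gives [Ag⁺] = 0.024 M.

0.024 M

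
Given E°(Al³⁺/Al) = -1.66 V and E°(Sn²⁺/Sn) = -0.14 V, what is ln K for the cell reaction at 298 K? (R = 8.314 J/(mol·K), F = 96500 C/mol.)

E°_cell = -0.14 − (-1.66) = 1.52 V, with n = 6 electrons transferred.
At equilibrium E = 0, so the Nernst equation gives ln K = nFE°/RT = (6)(96500)(1.52)/((8.314)(298)) = 355.22.

ln K = 355.2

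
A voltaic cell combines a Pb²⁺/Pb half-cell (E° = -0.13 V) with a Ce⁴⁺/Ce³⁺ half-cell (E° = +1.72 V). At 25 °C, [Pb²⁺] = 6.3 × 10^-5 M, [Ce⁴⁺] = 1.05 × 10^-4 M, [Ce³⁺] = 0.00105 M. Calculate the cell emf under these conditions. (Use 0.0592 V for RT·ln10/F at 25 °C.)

1.92 V

The Ce⁴⁺/Ce³⁺ couple has the higher reduction potential and acts as the cathode, so E°_cell = +1.72 − (-0.13) = 1.85 V.
Balancing electrons gives n = 2; the reaction quotient is Q = [Pb²⁺]·[Ce³⁺]^2/[Ce⁴⁺]^2 = 0.00630.
At 25 °C, E = E° − (0.0592/n) log Q = 1.85 − (0.0592/2)(-2.201) = 1.850 + 0.065 = 1.915 V.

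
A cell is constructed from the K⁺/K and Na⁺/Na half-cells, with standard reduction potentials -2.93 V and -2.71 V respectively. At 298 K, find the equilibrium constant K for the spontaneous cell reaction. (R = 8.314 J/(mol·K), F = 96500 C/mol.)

5300

E°_cell = -2.71 − (-2.93) = 0.22 V, with n = 1 electron transferred.
At equilibrium E = 0, so the Nernst equation gives ln K = nFE°/RT = (1)(96500)(0.22)/((8.314)(298)) = 8.57.
K = e^8.57 = 5300.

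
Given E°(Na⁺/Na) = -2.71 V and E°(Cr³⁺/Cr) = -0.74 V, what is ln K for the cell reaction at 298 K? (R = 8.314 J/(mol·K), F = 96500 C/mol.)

ln K = 230.2

E°_cell = -0.74 − (-2.71) = 1.97 V, with n = 3 electrons transferred.
At equilibrium E = 0, so the Nernst equation gives ln K = nFE°/RT = (3)(96500)(1.97)/((8.314)(298)) = 230.19.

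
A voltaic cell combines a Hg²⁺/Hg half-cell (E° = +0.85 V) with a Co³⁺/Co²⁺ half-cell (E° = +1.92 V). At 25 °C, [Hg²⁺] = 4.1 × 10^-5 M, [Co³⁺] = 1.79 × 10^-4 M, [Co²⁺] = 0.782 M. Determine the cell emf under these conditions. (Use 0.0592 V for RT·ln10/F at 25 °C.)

The Co³⁺/Co²⁺ couple has the higher reduction potential and acts as the cathode, so E°_cell = +1.92 − (+0.85) = 1.07 V.
Balancing electrons gives n = 2; the reaction quotient is Q = [Hg²⁺]·[Co²⁺]^2/[Co³⁺]^2 = 783.
At 25 °C, E = E° − (0.0592/n) log Q = 1.07 − (0.0592/2)(2.893) = 1.070 − 0.086 = 0.984 V.

0.984 V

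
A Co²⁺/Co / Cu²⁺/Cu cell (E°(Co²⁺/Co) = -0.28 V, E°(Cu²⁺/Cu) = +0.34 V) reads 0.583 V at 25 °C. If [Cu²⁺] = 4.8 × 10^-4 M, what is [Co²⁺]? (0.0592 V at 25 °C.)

From the Nernst equation, log Q = n(E° − E)/0.0592 = 2(0.62 − 0.583)/0.0592 = 1.250, so Q = 17.8.
With Q = [Co²⁺]/[Cu²⁺] and the known concentrations, [Co²⁺] in the numerator gives [Co²⁺] = 0.0085 M.

0.0085 M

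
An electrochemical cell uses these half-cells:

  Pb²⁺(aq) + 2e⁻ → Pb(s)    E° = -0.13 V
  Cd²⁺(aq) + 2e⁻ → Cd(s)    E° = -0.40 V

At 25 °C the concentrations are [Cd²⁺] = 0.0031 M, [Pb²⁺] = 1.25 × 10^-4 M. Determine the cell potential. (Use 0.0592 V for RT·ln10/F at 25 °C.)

0.229 V

The Pb²⁺/Pb couple has the higher reduction potential and acts as the cathode, so E°_cell = -0.13 − (-0.40) = 0.27 V.
Balancing electrons gives n = 2; the reaction quotient is Q = [Cd²⁺]/[Pb²⁺] = 24.8.
At 25 °C, E = E° − (0.0592/n) log Q = 0.27 − (0.0592/2)(1.394) = 0.270 − 0.041 = 0.229 V.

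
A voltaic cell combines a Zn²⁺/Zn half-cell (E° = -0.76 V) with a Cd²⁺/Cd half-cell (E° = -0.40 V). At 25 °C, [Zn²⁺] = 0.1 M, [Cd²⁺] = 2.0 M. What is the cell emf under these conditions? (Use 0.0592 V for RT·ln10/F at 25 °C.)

0.399 V

The Cd²⁺/Cd couple has the higher reduction potential and acts as the cathode, so E°_cell = -0.40 − (-0.76) = 0.36 V.
Balancing electrons gives n = 2; the reaction quotient is Q = [Zn²⁺]/[Cd²⁺] = 0.0500.
At 25 °C, E = E° − (0.0592/n) log Q = 0.36 − (0.0592/2)(-1.301) = 0.360 + 0.039 = 0.399 V.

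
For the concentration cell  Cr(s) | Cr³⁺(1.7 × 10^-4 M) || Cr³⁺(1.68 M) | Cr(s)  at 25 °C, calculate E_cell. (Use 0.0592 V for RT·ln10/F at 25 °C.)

0.079 V

Both half-cells are Cr³⁺/Cr, so E°_cell = 0. The concentrated side is the cathode; the cell reaction moves Cr³⁺ from high to low concentration with n = 3.
Q = [Cr³⁺]_dilute/[Cr³⁺]_conc = 1.7 × 10^-4/1.68 = 1.01 × 10^-4.
E = 0 − (0.0592/3) log Q = −(0.0592/3)(-3.995) = 0.0788 V.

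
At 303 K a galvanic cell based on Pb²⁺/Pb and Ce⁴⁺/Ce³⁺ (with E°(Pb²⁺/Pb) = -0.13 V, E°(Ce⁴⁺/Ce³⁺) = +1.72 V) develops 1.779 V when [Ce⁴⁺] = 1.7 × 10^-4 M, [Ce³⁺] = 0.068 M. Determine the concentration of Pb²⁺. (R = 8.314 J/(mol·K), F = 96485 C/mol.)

From the Nernst equation, ln Q = nF(E° − E)/RT = 2×96485×(1.85 − 1.779)/(8.314×303) = 5.439, so Q = 230.
With Q = [Pb²⁺]·[Ce³⁺]^2/[Ce⁴⁺]^2 and the known concentrations, [Pb²⁺] in the numerator gives [Pb²⁺] = 0.0014 M.

0.0014 M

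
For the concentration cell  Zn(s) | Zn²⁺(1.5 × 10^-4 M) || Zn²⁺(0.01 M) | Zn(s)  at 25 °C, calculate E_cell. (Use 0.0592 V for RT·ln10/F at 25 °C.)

0.054 V

Both half-cells are Zn²⁺/Zn, so E°_cell = 0. The concentrated side is the cathode; the cell reaction moves Zn²⁺ from high to low concentration with n = 2.
Q = [Zn²⁺]_dilute/[Zn²⁺]_conc = 1.5 × 10^-4/0.01 = 0.0150.
E = 0 − (0.0592/2) log Q = −(0.0592/2)(-1.824) = 0.0540 V.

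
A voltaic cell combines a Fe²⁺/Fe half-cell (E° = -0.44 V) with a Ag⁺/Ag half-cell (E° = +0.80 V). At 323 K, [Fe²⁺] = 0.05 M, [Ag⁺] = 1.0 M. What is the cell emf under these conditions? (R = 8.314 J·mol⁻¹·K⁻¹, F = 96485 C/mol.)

The Ag⁺/Ag couple has the higher reduction potential and acts as the cathode, so E°_cell = +0.80 − (-0.44) = 1.24 V.
Balancing electrons gives n = 2; the reaction quotient is Q = [Fe²⁺]/[Ag⁺]^2 = 0.0500.
E = E° − (RT/nF) ln Q = 1.24 − (8.314×323)/(2×96485) × (-2.996) = 1.240 + 0.042 = 1.282 V.

1.28 V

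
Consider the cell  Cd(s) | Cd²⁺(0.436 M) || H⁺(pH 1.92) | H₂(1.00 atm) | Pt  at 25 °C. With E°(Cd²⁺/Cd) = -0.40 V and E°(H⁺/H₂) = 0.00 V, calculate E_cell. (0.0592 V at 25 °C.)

0.30 V

The hydrogen couple is the cathode, so E°_cell = 0.40 V; n = 2.
[H⁺] = 10^(−1.92) = 0.012 M, and Q = [Cd²⁺]·P(H₂) / [H⁺]^2 = 3020.
E = E° − (0.0592/2) log Q = 0.40 − (0.0592/2)(3.479) = 0.297 V.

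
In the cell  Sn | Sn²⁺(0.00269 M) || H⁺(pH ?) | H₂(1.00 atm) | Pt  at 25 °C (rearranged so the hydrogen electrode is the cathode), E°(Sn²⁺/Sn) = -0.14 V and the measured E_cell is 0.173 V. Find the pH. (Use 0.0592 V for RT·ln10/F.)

E°_cell = 0.14 V and n = 2.
log Q = n(E° − E)/0.0592 = 2×(0.14 − 0.173)/0.0592 = -1.115.
With Q = [Sn²⁺]·P(H₂) / [H⁺]^2, solving for [H⁺] gives log[H⁺] = -0.728, so pH = 0.73.

pH = 0.73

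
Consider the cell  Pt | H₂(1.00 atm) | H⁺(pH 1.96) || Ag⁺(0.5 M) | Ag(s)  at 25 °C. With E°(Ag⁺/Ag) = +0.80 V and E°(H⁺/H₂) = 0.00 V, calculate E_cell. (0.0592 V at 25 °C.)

0.90 V

The Ag⁺/Ag couple is the cathode, so E°_cell = 0.80 V; n = 2.
[H⁺] = 10^(−1.96) = 0.011 M, and Q = [H⁺]^2 / ([Ag⁺]^2·P(H₂)) = 4.81 × 10^-4.
E = E° − (0.0592/2) log Q = 0.80 − (0.0592/2)(-3.318) = 0.898 V.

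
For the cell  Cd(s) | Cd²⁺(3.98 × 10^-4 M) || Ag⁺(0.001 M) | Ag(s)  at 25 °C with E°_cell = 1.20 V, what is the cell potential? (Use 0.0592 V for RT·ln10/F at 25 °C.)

1.12 V

Balancing electrons gives n = 2; the reaction quotient is Q = [Cd²⁺]/[Ag⁺]^2 = 398.
At 25 °C, E = E° − (0.0592/n) log Q = 1.20 − (0.0592/2)(2.600) = 1.200 − 0.077 = 1.123 V.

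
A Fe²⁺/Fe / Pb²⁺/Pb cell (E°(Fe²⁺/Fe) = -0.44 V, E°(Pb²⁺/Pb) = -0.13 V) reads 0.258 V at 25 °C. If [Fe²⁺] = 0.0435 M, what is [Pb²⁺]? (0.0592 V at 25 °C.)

From the Nernst equation, log Q = n(E° − E)/0.0592 = 2(0.31 − 0.258)/0.0592 = 1.757, so Q = 57.1.
With Q = [Fe²⁺]/[Pb²⁺] and the known concentrations, [Pb²⁺] in the denominator gives [Pb²⁺] = 7.6 × 10^-4 M.

7.6 × 10^-4 M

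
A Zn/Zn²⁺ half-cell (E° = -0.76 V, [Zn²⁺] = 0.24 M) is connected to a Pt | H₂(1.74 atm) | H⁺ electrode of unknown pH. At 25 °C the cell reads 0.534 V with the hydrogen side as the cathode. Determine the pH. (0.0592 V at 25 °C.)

pH = 4.01

E°_cell = 0.76 V and n = 2.
log Q = n(E° − E)/0.0592 = 2×(0.76 − 0.534)/0.0592 = 7.635.
With Q = [Zn²⁺]·P(H₂) / [H⁺]^2, solving for [H⁺] gives log[H⁺] = -4.007, so pH = 4.01.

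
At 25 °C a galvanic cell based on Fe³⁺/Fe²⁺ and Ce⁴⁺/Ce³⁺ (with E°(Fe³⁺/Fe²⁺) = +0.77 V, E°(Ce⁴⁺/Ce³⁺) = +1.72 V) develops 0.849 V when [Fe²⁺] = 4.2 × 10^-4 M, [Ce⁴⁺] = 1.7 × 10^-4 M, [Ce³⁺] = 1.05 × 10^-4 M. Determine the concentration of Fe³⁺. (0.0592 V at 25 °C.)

From the Nernst equation, log Q = n(E° − E)/0.0592 = 1(0.95 − 0.849)/0.0592 = 1.706, so Q = 50.8.
With Q = [Fe³⁺]·[Ce³⁺]/([Fe²⁺]·[Ce⁴⁺]) and the known concentrations, [Fe³⁺] in the numerator gives [Fe³⁺] = 0.035 M.

0.035 M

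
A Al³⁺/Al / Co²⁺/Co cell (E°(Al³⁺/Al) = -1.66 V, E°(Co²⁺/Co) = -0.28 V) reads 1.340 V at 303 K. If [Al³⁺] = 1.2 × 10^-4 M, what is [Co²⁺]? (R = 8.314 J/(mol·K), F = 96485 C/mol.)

From the Nernst equation, ln Q = nF(E° − E)/RT = 6×96485×(1.38 − 1.340)/(8.314×303) = 9.192, so Q = 9820.
With Q = [Al³⁺]^2/[Co²⁺]^3 and the known concentrations, [Co²⁺]^3 in the denominator gives [Co²⁺] = 1.1 × 10^-4 M.

1.1 × 10^-4 M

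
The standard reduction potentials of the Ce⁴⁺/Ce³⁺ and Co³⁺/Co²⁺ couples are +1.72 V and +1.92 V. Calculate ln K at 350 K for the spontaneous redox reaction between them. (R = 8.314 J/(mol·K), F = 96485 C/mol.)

ln K = 6.6

E°_cell = +1.92 − (+1.72) = 0.20 V, with n = 1 electron transferred.
At equilibrium E = 0, so the Nernst equation gives ln K = nFE°/RT = (1)(96485)(0.20)/((8.314)(350)) = 6.63.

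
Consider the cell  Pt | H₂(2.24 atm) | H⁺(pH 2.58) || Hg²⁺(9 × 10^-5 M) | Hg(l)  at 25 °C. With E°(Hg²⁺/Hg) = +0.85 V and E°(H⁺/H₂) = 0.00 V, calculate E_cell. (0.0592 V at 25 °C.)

The Hg²⁺/Hg couple is the cathode, so E°_cell = 0.85 V; n = 2.
[H⁺] = 10^(−2.58) = 0.0026 M, and Q = [H⁺]^2 / ([Hg²⁺]·P(H₂)) = 0.0343.
E = E° − (0.0592/2) log Q = 0.85 − (0.0592/2)(-1.464) = 0.893 V.

0.89 V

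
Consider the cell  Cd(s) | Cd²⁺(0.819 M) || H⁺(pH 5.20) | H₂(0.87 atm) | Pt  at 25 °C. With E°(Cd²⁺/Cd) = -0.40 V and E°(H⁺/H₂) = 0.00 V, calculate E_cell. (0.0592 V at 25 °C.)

The hydrogen couple is the cathode, so E°_cell = 0.40 V; n = 2.
[H⁺] = 10^(−5.20) = 6.3 × 10^-6 M, and Q = [Cd²⁺]·P(H₂) / [H⁺]^2 = 1.79 × 10^10.
E = E° − (0.0592/2) log Q = 0.40 − (0.0592/2)(10.253) = 0.097 V.

0.097 V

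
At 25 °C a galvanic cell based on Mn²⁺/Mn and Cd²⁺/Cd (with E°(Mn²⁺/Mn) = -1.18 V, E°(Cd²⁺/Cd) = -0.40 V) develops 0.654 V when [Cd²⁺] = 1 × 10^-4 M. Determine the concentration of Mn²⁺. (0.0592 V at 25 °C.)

From the Nernst equation, log Q = n(E° − E)/0.0592 = 2(0.78 − 0.654)/0.0592 = 4.257, so Q = 1.81 × 10^4.
With Q = [Mn²⁺]/[Cd²⁺] and the known concentrations, [Mn²⁺] in the numerator gives [Mn²⁺] = 1.8 M.

1.8 M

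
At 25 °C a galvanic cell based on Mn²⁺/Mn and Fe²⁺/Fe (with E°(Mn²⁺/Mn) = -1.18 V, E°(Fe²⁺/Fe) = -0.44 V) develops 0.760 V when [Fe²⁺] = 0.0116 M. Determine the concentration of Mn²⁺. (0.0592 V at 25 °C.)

From the Nernst equation, log Q = n(E° − E)/0.0592 = 2(0.74 − 0.760)/0.0592 = -0.676, so Q = 0.211.
With Q = [Mn²⁺]/[Fe²⁺] and the known concentrations, [Mn²⁺] in the numerator gives [Mn²⁺] = 0.0024 M.

0.0024 M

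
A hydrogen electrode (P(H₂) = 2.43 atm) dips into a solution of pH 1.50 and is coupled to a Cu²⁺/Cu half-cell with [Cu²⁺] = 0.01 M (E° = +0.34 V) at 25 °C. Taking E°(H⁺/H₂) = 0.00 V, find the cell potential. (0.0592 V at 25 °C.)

The Cu²⁺/Cu couple is the cathode, so E°_cell = 0.34 V; n = 2.
[H⁺] = 10^(−1.50) = 0.032 M, and Q = [H⁺]^2 / ([Cu²⁺]·P(H₂)) = 0.0412.
E = E° − (0.0592/2) log Q = 0.34 − (0.0592/2)(-1.386) = 0.381 V.

0.38 V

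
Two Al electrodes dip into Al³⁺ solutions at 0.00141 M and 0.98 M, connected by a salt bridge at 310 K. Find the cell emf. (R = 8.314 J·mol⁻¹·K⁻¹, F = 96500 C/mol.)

Both half-cells are Al³⁺/Al, so E°_cell = 0. The concentrated side is the cathode; the cell reaction moves Al³⁺ from high to low concentration with n = 3.
Q = [Al³⁺]_dilute/[Al³⁺]_conc = 0.00141/0.98 = 0.00144.
E = 0 − (RT/nF) ln Q = −((8.314×310)/(3×96500))(-6.544) = 0.0583 V.

0.058 V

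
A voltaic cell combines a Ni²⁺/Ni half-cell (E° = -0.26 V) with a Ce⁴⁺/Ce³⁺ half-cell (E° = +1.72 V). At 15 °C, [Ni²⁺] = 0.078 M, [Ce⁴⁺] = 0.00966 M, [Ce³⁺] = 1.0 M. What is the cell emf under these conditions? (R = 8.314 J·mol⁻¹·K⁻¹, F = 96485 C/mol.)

1.90 V

The Ce⁴⁺/Ce³⁺ couple has the higher reduction potential and acts as the cathode, so E°_cell = +1.72 − (-0.26) = 1.98 V.
Balancing electrons gives n = 2; the reaction quotient is Q = [Ni²⁺]·[Ce³⁺]^2/[Ce⁴⁺]^2 = 836.
E = E° − (RT/nF) ln Q = 1.98 − (8.314×288)/(2×96485) × (6.728) = 1.980 − 0.083 = 1.897 V.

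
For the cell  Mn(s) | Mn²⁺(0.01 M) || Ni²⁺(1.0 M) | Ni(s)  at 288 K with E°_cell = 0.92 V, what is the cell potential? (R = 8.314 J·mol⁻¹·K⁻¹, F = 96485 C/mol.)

Balancing electrons gives n = 2; the reaction quotient is Q = [Mn²⁺]/[Ni²⁺] = 0.0100.
E = E° − (RT/nF) ln Q = 0.92 − (8.314×288)/(2×96485) × (-4.605) = 0.920 + 0.057 = 0.977 V.

0.977 V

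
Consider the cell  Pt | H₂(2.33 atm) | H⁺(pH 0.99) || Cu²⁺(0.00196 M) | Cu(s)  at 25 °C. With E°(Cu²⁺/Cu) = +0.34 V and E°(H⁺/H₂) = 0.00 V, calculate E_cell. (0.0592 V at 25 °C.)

The Cu²⁺/Cu couple is the cathode, so E°_cell = 0.34 V; n = 2.
[H⁺] = 10^(−0.99) = 0.10 M, and Q = [H⁺]^2 / ([Cu²⁺]·P(H₂)) = 2.29.
E = E° − (0.0592/2) log Q = 0.34 − (0.0592/2)(0.360) = 0.329 V.

0.33 V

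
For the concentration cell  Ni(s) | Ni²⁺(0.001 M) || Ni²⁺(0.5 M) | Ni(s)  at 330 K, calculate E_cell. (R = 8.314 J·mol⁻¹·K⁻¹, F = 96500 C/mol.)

0.088 V

Both half-cells are Ni²⁺/Ni, so E°_cell = 0. The concentrated side is the cathode; the cell reaction moves Ni²⁺ from high to low concentration with n = 2.
Q = [Ni²⁺]_dilute/[Ni²⁺]_conc = 0.001/0.5 = 0.00200.
E = 0 − (RT/nF) ln Q = −((8.314×330)/(2×96500))(-6.215) = 0.0884 V.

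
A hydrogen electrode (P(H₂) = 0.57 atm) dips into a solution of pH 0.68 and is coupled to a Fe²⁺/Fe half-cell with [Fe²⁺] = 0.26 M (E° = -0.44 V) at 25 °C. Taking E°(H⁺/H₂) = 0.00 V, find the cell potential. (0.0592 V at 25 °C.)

0.42 V

The hydrogen couple is the cathode, so E°_cell = 0.44 V; n = 2.
[H⁺] = 10^(−0.68) = 0.21 M, and Q = [Fe²⁺]·P(H₂) / [H⁺]^2 = 3.40.
E = E° − (0.0592/2) log Q = 0.44 − (0.0592/2)(0.531) = 0.424 V.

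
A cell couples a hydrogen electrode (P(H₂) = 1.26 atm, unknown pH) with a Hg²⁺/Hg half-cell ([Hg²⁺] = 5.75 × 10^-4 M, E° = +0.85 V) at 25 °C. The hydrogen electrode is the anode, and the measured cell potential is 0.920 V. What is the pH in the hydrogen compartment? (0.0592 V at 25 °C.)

pH = 2.75

E°_cell = 0.85 V and n = 2.
log Q = n(E° − E)/0.0592 = 2×(0.85 − 0.920)/0.0592 = -2.365.
With Q = [H⁺]^2 / ([Hg²⁺]·P(H₂)), solving for [H⁺] gives log[H⁺] = -2.752, so pH = 2.75.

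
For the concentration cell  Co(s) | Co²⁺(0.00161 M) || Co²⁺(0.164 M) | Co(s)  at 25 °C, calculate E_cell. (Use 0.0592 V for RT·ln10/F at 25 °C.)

Both half-cells are Co²⁺/Co, so E°_cell = 0. The concentrated side is the cathode; the cell reaction moves Co²⁺ from high to low concentration with n = 2.
Q = [Co²⁺]_dilute/[Co²⁺]_conc = 0.00161/0.164 = 0.00982.
E = 0 − (0.0592/2) log Q = −(0.0592/2)(-2.008) = 0.0594 V.

0.059 V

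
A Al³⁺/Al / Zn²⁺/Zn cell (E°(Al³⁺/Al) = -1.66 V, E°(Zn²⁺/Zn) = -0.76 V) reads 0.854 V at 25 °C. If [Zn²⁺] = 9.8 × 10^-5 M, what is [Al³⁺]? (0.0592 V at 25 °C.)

From the Nernst equation, log Q = n(E° − E)/0.0592 = 6(0.90 − 0.854)/0.0592 = 4.662, so Q = 4.59 × 10^4.
With Q = [Al³⁺]^2/[Zn²⁺]^3 and the known concentrations, [Al³⁺]^2 in the numerator gives [Al³⁺] = 2.1 × 10^-4 M.

2.1 × 10^-4 M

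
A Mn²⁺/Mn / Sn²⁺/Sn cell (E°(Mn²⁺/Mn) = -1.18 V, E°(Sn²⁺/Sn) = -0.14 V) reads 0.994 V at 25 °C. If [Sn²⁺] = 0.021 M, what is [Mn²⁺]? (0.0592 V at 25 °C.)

From the Nernst equation, log Q = n(E° − E)/0.0592 = 2(1.04 − 0.994)/0.0592 = 1.554, so Q = 35.8.
With Q = [Mn²⁺]/[Sn²⁺] and the known concentrations, [Mn²⁺] in the numerator gives [Mn²⁺] = 0.75 M.

0.75 M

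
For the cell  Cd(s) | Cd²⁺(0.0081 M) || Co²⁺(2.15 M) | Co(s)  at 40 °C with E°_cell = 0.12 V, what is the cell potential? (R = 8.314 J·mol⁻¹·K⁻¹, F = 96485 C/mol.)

0.195 V

Balancing electrons gives n = 2; the reaction quotient is Q = [Cd²⁺]/[Co²⁺] = 0.00377.
E = E° − (RT/nF) ln Q = 0.12 − (8.314×313)/(2×96485) × (-5.581) = 0.120 + 0.075 = 0.195 V.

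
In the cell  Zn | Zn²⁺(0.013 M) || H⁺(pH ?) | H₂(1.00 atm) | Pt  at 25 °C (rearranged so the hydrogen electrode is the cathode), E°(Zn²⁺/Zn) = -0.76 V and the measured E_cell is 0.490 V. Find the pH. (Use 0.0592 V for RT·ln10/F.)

E°_cell = 0.76 V and n = 2.
log Q = n(E° − E)/0.0592 = 2×(0.76 − 0.490)/0.0592 = 9.122.
With Q = [Zn²⁺]·P(H₂) / [H⁺]^2, solving for [H⁺] gives log[H⁺] = -5.504, so pH = 5.50.

pH = 5.50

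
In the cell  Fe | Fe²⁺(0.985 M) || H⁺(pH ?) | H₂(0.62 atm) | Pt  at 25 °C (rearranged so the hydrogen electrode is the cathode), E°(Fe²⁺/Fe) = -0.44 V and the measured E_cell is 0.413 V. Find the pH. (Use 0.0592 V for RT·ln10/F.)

pH = 0.56

E°_cell = 0.44 V and n = 2.
log Q = n(E° − E)/0.0592 = 2×(0.44 − 0.413)/0.0592 = 0.912.
With Q = [Fe²⁺]·P(H₂) / [H⁺]^2, solving for [H⁺] gives log[H⁺] = -0.563, so pH = 0.56.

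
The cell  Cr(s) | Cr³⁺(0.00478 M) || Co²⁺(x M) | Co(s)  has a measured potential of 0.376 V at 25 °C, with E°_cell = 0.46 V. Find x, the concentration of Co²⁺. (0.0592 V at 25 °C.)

From the Nernst equation, log Q = n(E° − E)/0.0592 = 6(0.46 − 0.376)/0.0592 = 8.514, so Q = 3.26 × 10^8.
With Q = [Cr³⁺]^2/[Co²⁺]^3 and the known concentrations, [Co²⁺]^3 in the denominator gives [Co²⁺] = 4.1 × 10^-5 M.

4.1 × 10^-5 M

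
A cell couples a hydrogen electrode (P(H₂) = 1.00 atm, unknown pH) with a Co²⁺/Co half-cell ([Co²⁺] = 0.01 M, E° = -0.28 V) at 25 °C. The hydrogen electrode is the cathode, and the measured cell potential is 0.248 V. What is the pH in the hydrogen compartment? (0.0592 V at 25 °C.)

pH = 1.54

E°_cell = 0.28 V and n = 2.
log Q = n(E° − E)/0.0592 = 2×(0.28 − 0.248)/0.0592 = 1.081.
With Q = [Co²⁺]·P(H₂) / [H⁺]^2, solving for [H⁺] gives log[H⁺] = -1.541, so pH = 1.54.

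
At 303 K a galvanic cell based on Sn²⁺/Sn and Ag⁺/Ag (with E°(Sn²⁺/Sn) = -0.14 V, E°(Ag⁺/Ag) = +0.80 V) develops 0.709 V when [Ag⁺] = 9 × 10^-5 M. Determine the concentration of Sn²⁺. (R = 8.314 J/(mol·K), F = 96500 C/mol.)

0.39 M

From the Nernst equation, ln Q = nF(E° − E)/RT = 2×96500×(0.94 − 0.709)/(8.314×303) = 17.698, so Q = 4.85 × 10^7.
With Q = [Sn²⁺]/[Ag⁺]^2 and the known concentrations, [Sn²⁺] in the numerator gives [Sn²⁺] = 0.39 M.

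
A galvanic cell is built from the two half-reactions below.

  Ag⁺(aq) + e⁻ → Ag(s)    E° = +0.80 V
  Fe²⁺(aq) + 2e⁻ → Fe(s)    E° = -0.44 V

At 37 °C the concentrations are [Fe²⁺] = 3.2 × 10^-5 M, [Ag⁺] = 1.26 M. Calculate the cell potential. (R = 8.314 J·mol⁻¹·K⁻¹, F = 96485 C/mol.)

1.38 V

The Ag⁺/Ag couple has the higher reduction potential and acts as the cathode, so E°_cell = +0.80 − (-0.44) = 1.24 V.
Balancing electrons gives n = 2; the reaction quotient is Q = [Fe²⁺]/[Ag⁺]^2 = 2.02 × 10^-5.
E = E° − (RT/nF) ln Q = 1.24 − (8.314×310)/(2×96485) × (-10.812) = 1.240 + 0.144 = 1.384 V.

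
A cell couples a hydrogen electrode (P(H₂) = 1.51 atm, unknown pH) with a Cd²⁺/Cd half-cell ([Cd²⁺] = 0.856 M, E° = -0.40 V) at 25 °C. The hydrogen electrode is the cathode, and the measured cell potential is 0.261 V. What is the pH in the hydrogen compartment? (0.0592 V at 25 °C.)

E°_cell = 0.40 V and n = 2.
log Q = n(E° − E)/0.0592 = 2×(0.40 − 0.261)/0.0592 = 4.696.
With Q = [Cd²⁺]·P(H₂) / [H⁺]^2, solving for [H⁺] gives log[H⁺] = -2.292, so pH = 2.29.

pH = 2.29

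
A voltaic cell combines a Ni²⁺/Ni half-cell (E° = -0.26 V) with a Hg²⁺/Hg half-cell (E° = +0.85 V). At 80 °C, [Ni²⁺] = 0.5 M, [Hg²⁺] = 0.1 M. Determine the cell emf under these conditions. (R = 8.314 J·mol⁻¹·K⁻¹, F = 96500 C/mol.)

The Hg²⁺/Hg couple has the higher reduction potential and acts as the cathode, so E°_cell = +0.85 − (-0.26) = 1.11 V.
Balancing electrons gives n = 2; the reaction quotient is Q = [Ni²⁺]/[Hg²⁺] = 5.00.
E = E° − (RT/nF) ln Q = 1.11 − (8.314×353)/(2×96500) × (1.609) = 1.110 − 0.024 = 1.086 V.

1.09 V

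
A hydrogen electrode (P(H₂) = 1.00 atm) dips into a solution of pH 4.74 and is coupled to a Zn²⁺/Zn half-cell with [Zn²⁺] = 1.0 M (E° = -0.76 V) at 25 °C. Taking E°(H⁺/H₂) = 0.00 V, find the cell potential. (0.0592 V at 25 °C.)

0.48 V

The hydrogen couple is the cathode, so E°_cell = 0.76 V; n = 2.
[H⁺] = 10^(−4.74) = 1.8 × 10^-5 M, and Q = [Zn²⁺]·P(H₂) / [H⁺]^2 = 3.02 × 10^9.
E = E° − (0.0592/2) log Q = 0.76 − (0.0592/2)(9.480) = 0.479 V.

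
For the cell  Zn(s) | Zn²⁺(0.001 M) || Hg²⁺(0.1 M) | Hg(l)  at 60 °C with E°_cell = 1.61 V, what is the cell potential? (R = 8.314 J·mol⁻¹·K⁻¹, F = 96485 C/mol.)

1.68 V

Balancing electrons gives n = 2; the reaction quotient is Q = [Zn²⁺]/[Hg²⁺] = 0.0100.
E = E° − (RT/nF) ln Q = 1.61 − (8.314×333)/(2×96485) × (-4.605) = 1.610 + 0.066 = 1.676 V.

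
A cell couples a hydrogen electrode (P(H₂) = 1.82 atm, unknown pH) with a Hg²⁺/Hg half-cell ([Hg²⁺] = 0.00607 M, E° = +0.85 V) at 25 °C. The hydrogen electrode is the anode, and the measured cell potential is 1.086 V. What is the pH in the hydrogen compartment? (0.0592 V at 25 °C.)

pH = 4.96

E°_cell = 0.85 V and n = 2.
log Q = n(E° − E)/0.0592 = 2×(0.85 − 1.086)/0.0592 = -7.973.
With Q = [H⁺]^2 / ([Hg²⁺]·P(H₂)), solving for [H⁺] gives log[H⁺] = -4.965, so pH = 4.96.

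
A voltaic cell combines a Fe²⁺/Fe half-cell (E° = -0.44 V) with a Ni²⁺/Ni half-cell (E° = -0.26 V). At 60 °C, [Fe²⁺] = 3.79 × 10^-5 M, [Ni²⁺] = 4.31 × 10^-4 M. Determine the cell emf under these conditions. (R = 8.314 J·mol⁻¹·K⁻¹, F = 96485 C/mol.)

The Ni²⁺/Ni couple has the higher reduction potential and acts as the cathode, so E°_cell = -0.26 − (-0.44) = 0.18 V.
Balancing electrons gives n = 2; the reaction quotient is Q = [Fe²⁺]/[Ni²⁺] = 0.0879.
E = E° − (RT/nF) ln Q = 0.18 − (8.314×333)/(2×96485) × (-2.431) = 0.180 + 0.035 = 0.215 V.

0.215 V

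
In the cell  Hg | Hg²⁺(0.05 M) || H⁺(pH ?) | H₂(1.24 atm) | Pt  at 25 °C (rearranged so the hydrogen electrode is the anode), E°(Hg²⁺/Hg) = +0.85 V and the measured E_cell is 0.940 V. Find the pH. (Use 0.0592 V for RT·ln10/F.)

pH = 2.12

E°_cell = 0.85 V and n = 2.
log Q = n(E° − E)/0.0592 = 2×(0.85 − 0.940)/0.0592 = -3.041.
With Q = [H⁺]^2 / ([Hg²⁺]·P(H₂)), solving for [H⁺] gives log[H⁺] = -2.124, so pH = 2.12.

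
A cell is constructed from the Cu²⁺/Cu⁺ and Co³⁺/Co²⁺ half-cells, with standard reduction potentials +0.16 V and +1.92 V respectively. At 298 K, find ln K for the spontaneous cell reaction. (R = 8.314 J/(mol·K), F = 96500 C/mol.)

ln K = 68.6

E°_cell = +1.92 − (+0.16) = 1.76 V, with n = 1 electron transferred.
At equilibrium E = 0, so the Nernst equation gives ln K = nFE°/RT = (1)(96500)(1.76)/((8.314)(298)) = 68.55.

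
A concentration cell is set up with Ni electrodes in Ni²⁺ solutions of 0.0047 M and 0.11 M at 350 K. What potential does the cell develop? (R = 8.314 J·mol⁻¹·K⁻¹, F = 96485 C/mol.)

Both half-cells are Ni²⁺/Ni, so E°_cell = 0. The concentrated side is the cathode; the cell reaction moves Ni²⁺ from high to low concentration with n = 2.
Q = [Ni²⁺]_dilute/[Ni²⁺]_conc = 0.0047/0.11 = 0.0427.
E = 0 − (RT/nF) ln Q = −((8.314×350)/(2×96485))(-3.153) = 0.0475 V.

0.048 V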